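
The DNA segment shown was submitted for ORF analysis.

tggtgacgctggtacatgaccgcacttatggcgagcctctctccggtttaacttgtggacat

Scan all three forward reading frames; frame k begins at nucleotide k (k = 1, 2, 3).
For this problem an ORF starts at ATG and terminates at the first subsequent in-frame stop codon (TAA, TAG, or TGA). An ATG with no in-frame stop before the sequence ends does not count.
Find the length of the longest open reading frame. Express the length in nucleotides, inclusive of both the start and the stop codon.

Frame 1: TGG TGA CGC TGG TAC ATG ACC GCA CTT ATG GCG AGC CTC TCT CCG GTT TAA CTT GTG GAC — ATG at 16, stop TAA at 49 → 36 nt; ATG at 28, stop TAA at 49 → 24 nt.
Frame 2: GGT GAC GCT GGT ACA TGA CCG CAC TTA TGG CGA GCC TCT CTC CGG TTT AAC TTG TGG ACA — no ATG→stop ORF.
Frame 3: GTG ACG CTG GTA CAT GAC CGC ACT TAT GGC GAG CCT CTC TCC GGT TTA ACT TGT GGA CAT — no ATG→stop ORF.
Longest: frame 1, positions 16–51, 36 nt = 12 codons = 11 aa. → 36 nucleotides.

36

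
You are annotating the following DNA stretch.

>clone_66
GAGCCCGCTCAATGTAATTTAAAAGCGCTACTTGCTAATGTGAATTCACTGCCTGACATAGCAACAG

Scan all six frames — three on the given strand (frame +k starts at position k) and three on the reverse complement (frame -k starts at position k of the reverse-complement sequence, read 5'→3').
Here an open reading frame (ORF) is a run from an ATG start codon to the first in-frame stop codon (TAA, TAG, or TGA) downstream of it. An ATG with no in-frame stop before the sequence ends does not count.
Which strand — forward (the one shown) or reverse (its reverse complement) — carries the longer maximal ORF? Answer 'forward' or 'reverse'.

reverse

Reverse complement (5'→3'): CTGTTGCTATGTCAGGCAGTGAATTCACATTAGCAAGTAGCGCTTTTAAATTACATTGAGCGGGCTC
Frame +1: GAG CCC GCT CAA TGT AAT TTA AAA GCG CTA CTT GCT AAT GTG AAT TCA CTG CCT GAC ATA GCA ACA — no ATG→stop ORF.
Frame +2: AGC CCG CTC AAT GTA ATT TAA AAG CGC TAC TTG CTA ATG TGA ATT CAC TGC CTG ACA TAG CAA CAG — ATG at 38, stop TGA at 41 → 6 nt.
Frame +3: GCC CGC TCA ATG TAA TTT AAA AGC GCT ACT TGC TAA TGT GAA TTC ACT GCC TGA CAT AGC AAC — ATG at 12, stop TAA at 15 → 6 nt.
Frame -1: CTG TTG CTA TGT CAG GCA GTG AAT TCA CAT TAG CAA GTA GCG CTT TTA AAT TAC ATT GAG CGG GCT — no ATG→stop ORF.
Frame -2: TGT TGC TAT GTC AGG CAG TGA ATT CAC ATT AGC AAG TAG CGC TTT TAA ATT ACA TTG AGC GGG CTC — no ATG→stop ORF.
Frame -3: GTT GCT ATG TCA GGC AGT GAA TTC ACA TTA GCA AGT AGC GCT TTT AAA TTA CAT TGA GCG GGC — ATG at 9, stop TGA at 57 → 51 nt.
Forward-strand max 6 nt; reverse-strand max 51 nt. The reverse strand has the longer ORF.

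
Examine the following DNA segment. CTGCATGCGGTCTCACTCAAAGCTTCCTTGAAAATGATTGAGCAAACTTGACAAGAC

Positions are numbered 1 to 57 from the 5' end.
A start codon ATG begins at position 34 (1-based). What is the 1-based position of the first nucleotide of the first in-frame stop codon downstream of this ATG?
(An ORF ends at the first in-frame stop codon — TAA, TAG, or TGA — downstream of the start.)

Codons from position 34: ATG (34–36), ATT (37–39), GAG (40–42), CAA (43–45), ACT (46–48), TGA (49–51).
TGA is a stop codon; it begins at position 49.

49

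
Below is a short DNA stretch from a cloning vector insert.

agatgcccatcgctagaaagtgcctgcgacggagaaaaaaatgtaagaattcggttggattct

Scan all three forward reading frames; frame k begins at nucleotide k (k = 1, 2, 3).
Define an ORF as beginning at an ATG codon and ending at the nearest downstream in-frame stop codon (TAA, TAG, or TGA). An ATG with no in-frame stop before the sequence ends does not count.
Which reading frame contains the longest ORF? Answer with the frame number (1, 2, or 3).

2

Frame 1: AGA TGC CCA TCG CTA GAA AGT GCC TGC GAC GGA GAA AAA AAT GTA AGA ATT CGG TTG GAT TCT — no ATG→stop ORF.
Frame 2: GAT GCC CAT CGC TAG AAA GTG CCT GCG ACG GAG AAA AAA ATG TAA GAA TTC GGT TGG ATT — ATG at 41, stop TAA at 44 → 6 nt.
Frame 3: ATG CCC ATC GCT AGA AAG TGC CTG CGA CGG AGA AAA AAA TGT AAG AAT TCG GTT GGA TTC — no ATG→stop ORF.
Longest ORF is 6 nt in frame 2 (positions 41–46).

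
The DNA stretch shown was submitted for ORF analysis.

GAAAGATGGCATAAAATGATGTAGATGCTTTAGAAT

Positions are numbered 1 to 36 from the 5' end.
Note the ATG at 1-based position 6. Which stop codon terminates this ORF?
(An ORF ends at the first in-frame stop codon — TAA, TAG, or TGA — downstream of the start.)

Codons from position 6: ATG (6–8), GCA (9–11), TAA (12–14).
The first in-frame stop codon is TAA.

TAA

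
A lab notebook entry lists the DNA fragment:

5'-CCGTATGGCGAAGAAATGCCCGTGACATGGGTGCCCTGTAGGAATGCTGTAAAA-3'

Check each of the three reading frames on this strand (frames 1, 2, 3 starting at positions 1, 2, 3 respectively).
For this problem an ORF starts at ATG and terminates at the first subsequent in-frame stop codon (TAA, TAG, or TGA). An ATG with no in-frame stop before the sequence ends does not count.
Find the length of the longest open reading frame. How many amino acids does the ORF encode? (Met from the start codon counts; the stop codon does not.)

Frame 1: CCG TAT GGC GAA GAA ATG CCC GTG ACA TGG GTG CCC TGT AGG AAT GCT GTA AAA — no ATG→stop ORF.
Frame 2: CGT ATG GCG AAG AAA TGC CCG TGA CAT GGG TGC CCT GTA GGA ATG CTG TAA — ATG at 5, stop TGA at 23 → 21 nt; ATG at 44, stop TAA at 50 → 9 nt.
Frame 3: GTA TGG CGA AGA AAT GCC CGT GAC ATG GGT GCC CTG TAG GAA TGC TGT AAA — ATG at 27, stop TAG at 39 → 15 nt.
Longest: frame 2, positions 5–25, 21 nt = 7 codons = 6 aa. → 6 amino acids.

6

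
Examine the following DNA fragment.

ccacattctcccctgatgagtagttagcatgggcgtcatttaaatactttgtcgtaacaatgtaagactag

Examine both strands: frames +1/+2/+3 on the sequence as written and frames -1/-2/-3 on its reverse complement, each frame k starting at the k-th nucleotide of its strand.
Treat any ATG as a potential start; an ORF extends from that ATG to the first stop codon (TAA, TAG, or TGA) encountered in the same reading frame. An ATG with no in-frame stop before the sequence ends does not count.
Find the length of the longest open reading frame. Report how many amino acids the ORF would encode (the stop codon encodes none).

4

Reverse complement (5'→3'): CTAGTCTTACATTGTTACGACAAAGTATTTAAATGACGCCCATGCTAACTACTCATCAGGGGAGAATGTGG
Frame +1: CCA CAT TCT CCC CTG ATG AGT AGT TAG CAT GGG CGT CAT TTA AAT ACT TTG TCG TAA CAA TGT AAG ACT — ATG at 16, stop TAG at 25 → 12 nt.
Frame +2: CAC ATT CTC CCC TGA TGA GTA GTT AGC ATG GGC GTC ATT TAA ATA CTT TGT CGT AAC AAT GTA AGA CTA — ATG at 29, stop TAA at 41 → 15 nt.
Frame +3: ACA TTC TCC CCT GAT GAG TAG TTA GCA TGG GCG TCA TTT AAA TAC TTT GTC GTA ACA ATG TAA GAC TAG — ATG at 60, stop TAA at 63 → 6 nt.
Frame -1: CTA GTC TTA CAT TGT TAC GAC AAA GTA TTT AAA TGA CGC CCA TGC TAA CTA CTC ATC AGG GGA GAA TGT — no ATG→stop ORF.
Frame -2: TAG TCT TAC ATT GTT ACG ACA AAG TAT TTA AAT GAC GCC CAT GCT AAC TAC TCA TCA GGG GAG AAT GTG — no ATG→stop ORF.
Frame -3: AGT CTT ACA TTG TTA CGA CAA AGT ATT TAA ATG ACG CCC ATG CTA ACT ACT CAT CAG GGG AGA ATG TGG — no ATG→stop ORF.
Longest: frame +2, positions 29–43, 15 nt = 5 codons = 4 aa. → 4 amino acids.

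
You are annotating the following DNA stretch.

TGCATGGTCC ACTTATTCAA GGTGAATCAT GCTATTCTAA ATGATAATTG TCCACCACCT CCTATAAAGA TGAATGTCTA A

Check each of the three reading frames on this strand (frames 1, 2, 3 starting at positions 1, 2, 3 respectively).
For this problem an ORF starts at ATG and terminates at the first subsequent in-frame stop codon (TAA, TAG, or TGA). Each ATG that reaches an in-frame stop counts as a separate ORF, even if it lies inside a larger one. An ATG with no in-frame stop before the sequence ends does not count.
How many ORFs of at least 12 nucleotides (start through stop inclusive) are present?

Frame 1: TGC ATG GTC CAC TTA TTC AAG GTG AAT CAT GCT ATT CTA AAT GAT AAT TGT CCA CCA CCT CCT ATA AAG ATG AAT GTC TAA — ATG at 4, stop TAA at 79 → 78 nt; ATG at 70, stop TAA at 79 → 12 nt.
Frame 2: GCA TGG TCC ACT TAT TCA AGG TGA ATC ATG CTA TTC TAA ATG ATA ATT GTC CAC CAC CTC CTA TAA AGA TGA ATG TCT — ATG at 29, stop TAA at 38 → 12 nt; ATG at 41, stop TAA at 65 → 27 nt.
Frame 3: CAT GGT CCA CTT ATT CAA GGT GAA TCA TGC TAT TCT AAA TGA TAA TTG TCC ACC ACC TCC TAT AAA GAT GAA TGT CTA — no ATG→stop ORF.
ORFs ≥ 12 nucleotides: frame 1 4–81 (78 nucleotides), frame 1 70–81 (12 nucleotides), frame 2 29–40 (12 nucleotides), frame 2 41–67 (27 nucleotides). Count = 4.

4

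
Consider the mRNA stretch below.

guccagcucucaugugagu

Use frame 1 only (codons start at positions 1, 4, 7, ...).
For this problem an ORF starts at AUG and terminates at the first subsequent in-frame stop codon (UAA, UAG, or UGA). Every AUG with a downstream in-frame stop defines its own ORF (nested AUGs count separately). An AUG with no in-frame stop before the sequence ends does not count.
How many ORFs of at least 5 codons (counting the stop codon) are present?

Frame 1: GUC CAG CUC UCA UGU GAG — no AUG→stop ORF.
No ORF reaches 5 codons. Count = 0.

0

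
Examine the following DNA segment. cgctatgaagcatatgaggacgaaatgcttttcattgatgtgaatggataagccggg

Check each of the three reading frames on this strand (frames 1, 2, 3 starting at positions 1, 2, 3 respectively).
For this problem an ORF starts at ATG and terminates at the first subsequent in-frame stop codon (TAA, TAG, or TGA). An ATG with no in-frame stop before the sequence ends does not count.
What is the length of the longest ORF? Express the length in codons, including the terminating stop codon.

13

Frame 1: CGC TAT GAA GCA TAT GAG GAC GAA ATG CTT TTC ATT GAT GTG AAT GGA TAA GCC GGG — ATG at 25, stop TAA at 49 → 27 nt.
Frame 2: GCT ATG AAG CAT ATG AGG ACG AAA TGC TTT TCA TTG ATG TGA ATG GAT AAG CCG — ATG at 5, stop TGA at 41 → 39 nt; ATG at 14, stop TGA at 41 → 30 nt; ATG at 38, stop TGA at 41 → 6 nt.
Frame 3: CTA TGA AGC ATA TGA GGA CGA AAT GCT TTT CAT TGA TGT GAA TGG ATA AGC CGG — no ATG→stop ORF.
Longest: frame 2, positions 5–43, 39 nt = 13 codons = 12 aa. → 13 codons.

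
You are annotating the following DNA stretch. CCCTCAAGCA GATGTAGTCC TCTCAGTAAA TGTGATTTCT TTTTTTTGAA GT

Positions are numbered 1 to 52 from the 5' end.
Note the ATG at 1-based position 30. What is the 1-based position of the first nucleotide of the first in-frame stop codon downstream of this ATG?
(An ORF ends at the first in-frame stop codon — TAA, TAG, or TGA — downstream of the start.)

33

Codons from position 30: ATG (30–32), TGA (33–35).
TGA is a stop codon; it begins at position 33.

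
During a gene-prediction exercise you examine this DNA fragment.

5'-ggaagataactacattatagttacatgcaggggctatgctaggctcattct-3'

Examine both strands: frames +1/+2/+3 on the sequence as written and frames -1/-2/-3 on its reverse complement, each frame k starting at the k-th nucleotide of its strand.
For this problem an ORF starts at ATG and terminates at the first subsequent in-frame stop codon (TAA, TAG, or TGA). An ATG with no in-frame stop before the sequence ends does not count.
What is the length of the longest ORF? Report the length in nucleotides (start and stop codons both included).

18

Reverse complement (5'→3'): AGAATGAGCCTAGCATAGCCCCTGCATGTAACTATAATGTAGTTATCTTCC
Frame +1: GGA AGA TAA CTA CAT TAT AGT TAC ATG CAG GGG CTA TGC TAG GCT CAT TCT — ATG at 25, stop TAG at 40 → 18 nt.
Frame +2: GAA GAT AAC TAC ATT ATA GTT ACA TGC AGG GGC TAT GCT AGG CTC ATT — no ATG→stop ORF.
Frame +3: AAG ATA ACT ACA TTA TAG TTA CAT GCA GGG GCT ATG CTA GGC TCA TTC — no ATG→stop ORF.
Frame -1: AGA ATG AGC CTA GCA TAG CCC CTG CAT GTA ACT ATA ATG TAG TTA TCT TCC — ATG at 4, stop TAG at 16 → 15 nt; ATG at 37, stop TAG at 40 → 6 nt.
Frame -2: GAA TGA GCC TAG CAT AGC CCC TGC ATG TAA CTA TAA TGT AGT TAT CTT — ATG at 26, stop TAA at 29 → 6 nt.
Frame -3: AAT GAG CCT AGC ATA GCC CCT GCA TGT AAC TAT AAT GTA GTT ATC TTC — no ATG→stop ORF.
Longest: frame +1, positions 25–42, 18 nt = 6 codons = 5 aa. → 18 nucleotides.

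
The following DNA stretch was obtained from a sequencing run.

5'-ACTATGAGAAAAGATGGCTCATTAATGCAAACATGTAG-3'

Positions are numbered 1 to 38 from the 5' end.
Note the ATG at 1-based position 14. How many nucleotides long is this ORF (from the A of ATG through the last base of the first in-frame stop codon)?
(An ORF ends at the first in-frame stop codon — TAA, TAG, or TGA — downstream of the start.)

12

Codons from position 14: ATG (14–16), GCT (17–19), CAT (20–22), TAA (23–25).
TAA is the first in-frame stop; ORF spans 14–25, 12 nucleotides.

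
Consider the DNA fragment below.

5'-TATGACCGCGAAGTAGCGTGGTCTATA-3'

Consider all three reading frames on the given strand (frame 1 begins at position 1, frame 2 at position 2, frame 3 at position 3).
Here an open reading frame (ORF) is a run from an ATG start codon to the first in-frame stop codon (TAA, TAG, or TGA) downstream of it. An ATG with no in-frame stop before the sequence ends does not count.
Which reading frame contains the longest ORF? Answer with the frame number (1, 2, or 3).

2

Frame 1: TAT GAC CGC GAA GTA GCG TGG TCT ATA — no ATG→stop ORF.
Frame 2: ATG ACC GCG AAG TAG CGT GGT CTA — ATG at 2, stop TAG at 14 → 15 nt.
Frame 3: TGA CCG CGA AGT AGC GTG GTC TAT — no ATG→stop ORF.
Longest ORF is 15 nt in frame 2 (positions 2–16).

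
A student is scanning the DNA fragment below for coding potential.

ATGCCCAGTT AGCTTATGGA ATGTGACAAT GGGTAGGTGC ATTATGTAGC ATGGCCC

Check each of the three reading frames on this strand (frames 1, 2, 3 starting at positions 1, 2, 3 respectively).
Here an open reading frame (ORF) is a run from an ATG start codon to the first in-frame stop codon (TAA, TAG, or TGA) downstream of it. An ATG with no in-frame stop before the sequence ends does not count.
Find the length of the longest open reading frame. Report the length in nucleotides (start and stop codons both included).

Frame 1: ATG CCC AGT TAG CTT ATG GAA TGT GAC AAT GGG TAG GTG CAT TAT GTA GCA TGG CCC — ATG at 1, stop TAG at 10 → 12 nt; ATG at 16, stop TAG at 34 → 21 nt.
Frame 2: TGC CCA GTT AGC TTA TGG AAT GTG ACA ATG GGT AGG TGC ATT ATG TAG CAT GGC — ATG at 29, stop TAG at 47 → 21 nt; ATG at 44, stop TAG at 47 → 6 nt.
Frame 3: GCC CAG TTA GCT TAT GGA ATG TGA CAA TGG GTA GGT GCA TTA TGT AGC ATG GCC — ATG at 21, stop TGA at 24 → 6 nt.
Longest: frame 1, positions 16–36, 21 nt = 7 codons = 6 aa. → 21 nucleotides.

21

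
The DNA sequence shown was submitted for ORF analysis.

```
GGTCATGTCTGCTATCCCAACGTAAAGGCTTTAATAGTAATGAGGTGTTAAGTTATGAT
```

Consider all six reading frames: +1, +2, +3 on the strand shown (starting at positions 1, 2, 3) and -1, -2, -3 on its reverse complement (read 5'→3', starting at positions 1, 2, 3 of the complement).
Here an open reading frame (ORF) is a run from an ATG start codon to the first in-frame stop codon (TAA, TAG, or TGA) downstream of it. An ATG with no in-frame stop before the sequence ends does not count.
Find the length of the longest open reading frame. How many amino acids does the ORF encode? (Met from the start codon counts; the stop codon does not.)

Reverse complement (5'→3'): ATCATAACTTAACACCTCATTACTATTAAAGCCTTTACGTTGGGATAGCAGACATGACC
Frame +1: GGT CAT GTC TGC TAT CCC AAC GTA AAG GCT TTA ATA GTA ATG AGG TGT TAA GTT ATG — ATG at 40, stop TAA at 49 → 12 nt.
Frame +2: GTC ATG TCT GCT ATC CCA ACG TAA AGG CTT TAA TAG TAA TGA GGT GTT AAG TTA TGA — ATG at 5, stop TAA at 23 → 21 nt.
Frame +3: TCA TGT CTG CTA TCC CAA CGT AAA GGC TTT AAT AGT AAT GAG GTG TTA AGT TAT GAT — no ATG→stop ORF.
Frame -1: ATC ATA ACT TAA CAC CTC ATT ACT ATT AAA GCC TTT ACG TTG GGA TAG CAG ACA TGA — no ATG→stop ORF.
Frame -2: TCA TAA CTT AAC ACC TCA TTA CTA TTA AAG CCT TTA CGT TGG GAT AGC AGA CAT GAC — no ATG→stop ORF.
Frame -3: CAT AAC TTA ACA CCT CAT TAC TAT TAA AGC CTT TAC GTT GGG ATA GCA GAC ATG ACC — no ATG→stop ORF.
Longest: frame +2, positions 5–25, 21 nt = 7 codons = 6 aa. → 6 amino acids.

6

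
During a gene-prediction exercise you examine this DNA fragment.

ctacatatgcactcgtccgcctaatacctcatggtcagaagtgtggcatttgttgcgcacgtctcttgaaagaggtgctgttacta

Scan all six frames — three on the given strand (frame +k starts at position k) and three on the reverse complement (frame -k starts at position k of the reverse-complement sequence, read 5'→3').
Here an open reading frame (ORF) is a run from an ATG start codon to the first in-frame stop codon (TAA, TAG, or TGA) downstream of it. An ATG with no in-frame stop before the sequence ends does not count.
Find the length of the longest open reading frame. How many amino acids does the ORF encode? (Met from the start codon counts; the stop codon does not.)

Reverse complement (5'→3'): TAGTAACAGCACCTCTTTCAAGAGACGTGCGCAACAAATGCCACACTTCTGACCATGAGGTATTAGGCGGACGAGTGCATATGTAG
Frame +1: CTA CAT ATG CAC TCG TCC GCC TAA TAC CTC ATG GTC AGA AGT GTG GCA TTT GTT GCG CAC GTC TCT TGA AAG AGG TGC TGT TAC — ATG at 7, stop TAA at 22 → 18 nt; ATG at 31, stop TGA at 67 → 39 nt.
Frame +2: TAC ATA TGC ACT CGT CCG CCT AAT ACC TCA TGG TCA GAA GTG TGG CAT TTG TTG CGC ACG TCT CTT GAA AGA GGT GCT GTT ACT — no ATG→stop ORF.
Frame +3: ACA TAT GCA CTC GTC CGC CTA ATA CCT CAT GGT CAG AAG TGT GGC ATT TGT TGC GCA CGT CTC TTG AAA GAG GTG CTG TTA CTA — no ATG→stop ORF.
Frame -1: TAG TAA CAG CAC CTC TTT CAA GAG ACG TGC GCA ACA AAT GCC ACA CTT CTG ACC ATG AGG TAT TAG GCG GAC GAG TGC ATA TGT — ATG at 55, stop TAG at 64 → 12 nt.
Frame -2: AGT AAC AGC ACC TCT TTC AAG AGA CGT GCG CAA CAA ATG CCA CAC TTC TGA CCA TGA GGT ATT AGG CGG ACG AGT GCA TAT GTA — ATG at 38, stop TGA at 50 → 15 nt.
Frame -3: GTA ACA GCA CCT CTT TCA AGA GAC GTG CGC AAC AAA TGC CAC ACT TCT GAC CAT GAG GTA TTA GGC GGA CGA GTG CAT ATG TAG — ATG at 81, stop TAG at 84 → 6 nt.
Longest: frame +1, positions 31–69, 39 nt = 13 codons = 12 aa. → 12 amino acids.

12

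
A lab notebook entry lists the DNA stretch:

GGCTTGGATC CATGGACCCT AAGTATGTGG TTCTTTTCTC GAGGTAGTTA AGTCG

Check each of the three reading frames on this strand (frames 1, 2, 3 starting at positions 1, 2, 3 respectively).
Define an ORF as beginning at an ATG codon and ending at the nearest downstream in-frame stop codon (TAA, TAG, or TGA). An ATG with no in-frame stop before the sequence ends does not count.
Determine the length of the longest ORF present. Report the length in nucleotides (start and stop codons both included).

36

Frame 1: GGC TTG GAT CCA TGG ACC CTA AGT ATG TGG TTC TTT TCT CGA GGT AGT TAA GTC — ATG at 25, stop TAA at 49 → 27 nt.
Frame 2: GCT TGG ATC CAT GGA CCC TAA GTA TGT GGT TCT TTT CTC GAG GTA GTT AAG TCG — no ATG→stop ORF.
Frame 3: CTT GGA TCC ATG GAC CCT AAG TAT GTG GTT CTT TTC TCG AGG TAG TTA AGT — ATG at 12, stop TAG at 45 → 36 nt.
Longest: frame 3, positions 12–47, 36 nt = 12 codons = 11 aa. → 36 nucleotides.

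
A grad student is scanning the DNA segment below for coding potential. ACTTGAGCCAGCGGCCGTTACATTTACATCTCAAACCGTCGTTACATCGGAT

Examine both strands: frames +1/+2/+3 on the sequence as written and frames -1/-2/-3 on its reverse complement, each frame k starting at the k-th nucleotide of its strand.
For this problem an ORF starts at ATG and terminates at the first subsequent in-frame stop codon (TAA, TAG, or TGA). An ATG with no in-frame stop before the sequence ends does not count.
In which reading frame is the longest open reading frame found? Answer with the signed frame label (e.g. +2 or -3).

-3

Reverse complement (5'→3'): ATCCGATGTAACGACGGTTTGAGATGTAAATGTAACGGCCGCTGGCTCAAGT
Frame +1: ACT TGA GCC AGC GGC CGT TAC ATT TAC ATC TCA AAC CGT CGT TAC ATC GGA — no ATG→stop ORF.
Frame +2: CTT GAG CCA GCG GCC GTT ACA TTT ACA TCT CAA ACC GTC GTT ACA TCG GAT — no ATG→stop ORF.
Frame +3: TTG AGC CAG CGG CCG TTA CAT TTA CAT CTC AAA CCG TCG TTA CAT CGG — no ATG→stop ORF.
Frame -1: ATC CGA TGT AAC GAC GGT TTG AGA TGT AAA TGT AAC GGC CGC TGG CTC AAG — no ATG→stop ORF.
Frame -2: TCC GAT GTA ACG ACG GTT TGA GAT GTA AAT GTA ACG GCC GCT GGC TCA AGT — no ATG→stop ORF.
Frame -3: CCG ATG TAA CGA CGG TTT GAG ATG TAA ATG TAA CGG CCG CTG GCT CAA — ATG at 6, stop TAA at 9 → 6 nt; ATG at 24, stop TAA at 27 → 6 nt; ATG at 30, stop TAA at 33 → 6 nt.
Longest ORF is 6 nt in frame -3 (positions 6–11).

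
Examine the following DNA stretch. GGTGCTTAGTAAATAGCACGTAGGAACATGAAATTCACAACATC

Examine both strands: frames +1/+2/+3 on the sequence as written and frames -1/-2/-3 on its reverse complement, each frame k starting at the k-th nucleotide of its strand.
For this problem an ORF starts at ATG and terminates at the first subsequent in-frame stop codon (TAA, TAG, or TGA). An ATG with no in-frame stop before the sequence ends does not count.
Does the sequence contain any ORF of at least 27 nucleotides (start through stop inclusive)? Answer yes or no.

Reverse complement (5'→3'): GATGTTGTGAATTTCATGTTCCTACGTGCTATTTACTAAGCACC
Frame +1: GGT GCT TAG TAA ATA GCA CGT AGG AAC ATG AAA TTC ACA ACA — no ATG→stop ORF.
Frame +2: GTG CTT AGT AAA TAG CAC GTA GGA ACA TGA AAT TCA CAA CAT — no ATG→stop ORF.
Frame +3: TGC TTA GTA AAT AGC ACG TAG GAA CAT GAA ATT CAC AAC ATC — no ATG→stop ORF.
Frame -1: GAT GTT GTG AAT TTC ATG TTC CTA CGT GCT ATT TAC TAA GCA — ATG at 16, stop TAA at 37 → 24 nt.
Frame -2: ATG TTG TGA ATT TCA TGT TCC TAC GTG CTA TTT ACT AAG CAC — ATG at 2, stop TGA at 8 → 9 nt.
Frame -3: TGT TGT GAA TTT CAT GTT CCT ACG TGC TAT TTA CTA AGC ACC — no ATG→stop ORF.
Largest ORF found is 24 nucleotides < 27, so no.

no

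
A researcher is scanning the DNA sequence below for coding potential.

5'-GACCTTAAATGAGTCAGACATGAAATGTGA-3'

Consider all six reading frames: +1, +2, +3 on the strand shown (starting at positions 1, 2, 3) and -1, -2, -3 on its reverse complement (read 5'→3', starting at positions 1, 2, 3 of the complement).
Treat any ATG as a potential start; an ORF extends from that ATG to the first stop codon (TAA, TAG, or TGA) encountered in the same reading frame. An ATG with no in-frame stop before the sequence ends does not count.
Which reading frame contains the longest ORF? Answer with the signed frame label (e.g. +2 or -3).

+3

Reverse complement (5'→3'): TCACATTTCATGTCTGACTCATTTAAGGTC
Frame +1: GAC CTT AAA TGA GTC AGA CAT GAA ATG TGA — ATG at 25, stop TGA at 28 → 6 nt.
Frame +2: ACC TTA AAT GAG TCA GAC ATG AAA TGT — no ATG→stop ORF.
Frame +3: CCT TAA ATG AGT CAG ACA TGA AAT GTG — ATG at 9, stop TGA at 21 → 15 nt.
Frame -1: TCA CAT TTC ATG TCT GAC TCA TTT AAG GTC — no ATG→stop ORF.
Frame -2: CAC ATT TCA TGT CTG ACT CAT TTA AGG — no ATG→stop ORF.
Frame -3: ACA TTT CAT GTC TGA CTC ATT TAA GGT — no ATG→stop ORF.
Longest ORF is 15 nt in frame +3 (positions 9–23).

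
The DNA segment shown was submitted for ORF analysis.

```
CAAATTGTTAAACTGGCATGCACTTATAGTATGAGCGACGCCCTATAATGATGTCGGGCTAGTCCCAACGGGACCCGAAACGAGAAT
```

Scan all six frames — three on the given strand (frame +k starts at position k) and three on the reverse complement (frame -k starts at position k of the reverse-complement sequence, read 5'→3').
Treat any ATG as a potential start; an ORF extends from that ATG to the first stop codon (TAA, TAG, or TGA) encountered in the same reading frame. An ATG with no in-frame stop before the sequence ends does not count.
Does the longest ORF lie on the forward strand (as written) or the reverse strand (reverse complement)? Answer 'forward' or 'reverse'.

Reverse complement (5'→3'): ATTCTCGTTTCGGGTCCCGTTGGGACTAGCCCGACATCATTATAGGGCGTCGCTCATACTATAAGTGCATGCCAGTTTAACAATTTG
Frame +1: CAA ATT GTT AAA CTG GCA TGC ACT TAT AGT ATG AGC GAC GCC CTA TAA TGA TGT CGG GCT AGT CCC AAC GGG ACC CGA AAC GAG AAT — ATG at 31, stop TAA at 46 → 18 nt.
Frame +2: AAA TTG TTA AAC TGG CAT GCA CTT ATA GTA TGA GCG ACG CCC TAT AAT GAT GTC GGG CTA GTC CCA ACG GGA CCC GAA ACG AGA — no ATG→stop ORF.
Frame +3: AAT TGT TAA ACT GGC ATG CAC TTA TAG TAT GAG CGA CGC CCT ATA ATG ATG TCG GGC TAG TCC CAA CGG GAC CCG AAA CGA GAA — ATG at 18, stop TAG at 27 → 12 nt; ATG at 48, stop TAG at 60 → 15 nt; ATG at 51, stop TAG at 60 → 12 nt.
Frame -1: ATT CTC GTT TCG GGT CCC GTT GGG ACT AGC CCG ACA TCA TTA TAG GGC GTC GCT CAT ACT ATA AGT GCA TGC CAG TTT AAC AAT TTG — no ATG→stop ORF.
Frame -2: TTC TCG TTT CGG GTC CCG TTG GGA CTA GCC CGA CAT CAT TAT AGG GCG TCG CTC ATA CTA TAA GTG CAT GCC AGT TTA ACA ATT — no ATG→stop ORF.
Frame -3: TCT CGT TTC GGG TCC CGT TGG GAC TAG CCC GAC ATC ATT ATA GGG CGT CGC TCA TAC TAT AAG TGC ATG CCA GTT TAA CAA TTT — ATG at 69, stop TAA at 78 → 12 nt.
Forward-strand max 18 nt; reverse-strand max 12 nt. The forward strand has the longer ORF.

forward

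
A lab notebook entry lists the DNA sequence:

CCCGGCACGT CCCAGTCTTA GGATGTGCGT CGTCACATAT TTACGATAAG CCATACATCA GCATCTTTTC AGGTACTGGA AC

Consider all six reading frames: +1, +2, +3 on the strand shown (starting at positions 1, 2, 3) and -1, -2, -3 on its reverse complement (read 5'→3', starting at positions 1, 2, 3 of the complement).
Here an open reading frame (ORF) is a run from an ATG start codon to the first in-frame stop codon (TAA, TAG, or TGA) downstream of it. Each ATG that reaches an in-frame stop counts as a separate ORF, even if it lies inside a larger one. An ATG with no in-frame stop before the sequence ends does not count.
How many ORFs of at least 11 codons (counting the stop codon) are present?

Reverse complement (5'→3'): GTTCCAGTACCTGAAAAGATGCTGATGTATGGCTTATCGTAAATATGTGACGACGCACATCCTAAGACTGGGACGTGCCGGG
Frame +1: CCC GGC ACG TCC CAG TCT TAG GAT GTG CGT CGT CAC ATA TTT ACG ATA AGC CAT ACA TCA GCA TCT TTT CAG GTA CTG GAA — no ATG→stop ORF.
Frame +2: CCG GCA CGT CCC AGT CTT AGG ATG TGC GTC GTC ACA TAT TTA CGA TAA GCC ATA CAT CAG CAT CTT TTC AGG TAC TGG AAC — ATG at 23, stop TAA at 47 → 27 nt.
Frame +3: CGG CAC GTC CCA GTC TTA GGA TGT GCG TCG TCA CAT ATT TAC GAT AAG CCA TAC ATC AGC ATC TTT TCA GGT ACT GGA — no ATG→stop ORF.
Frame -1: GTT CCA GTA CCT GAA AAG ATG CTG ATG TAT GGC TTA TCG TAA ATA TGT GAC GAC GCA CAT CCT AAG ACT GGG ACG TGC CGG — ATG at 19, stop TAA at 40 → 24 nt; ATG at 25, stop TAA at 40 → 18 nt.
Frame -2: TTC CAG TAC CTG AAA AGA TGC TGA TGT ATG GCT TAT CGT AAA TAT GTG ACG ACG CAC ATC CTA AGA CTG GGA CGT GCC GGG — no ATG→stop ORF.
Frame -3: TCC AGT ACC TGA AAA GAT GCT GAT GTA TGG CTT ATC GTA AAT ATG TGA CGA CGC ACA TCC TAA GAC TGG GAC GTG CCG — ATG at 45, stop TGA at 48 → 6 nt.
No ORF reaches 11 codons. Count = 0.

0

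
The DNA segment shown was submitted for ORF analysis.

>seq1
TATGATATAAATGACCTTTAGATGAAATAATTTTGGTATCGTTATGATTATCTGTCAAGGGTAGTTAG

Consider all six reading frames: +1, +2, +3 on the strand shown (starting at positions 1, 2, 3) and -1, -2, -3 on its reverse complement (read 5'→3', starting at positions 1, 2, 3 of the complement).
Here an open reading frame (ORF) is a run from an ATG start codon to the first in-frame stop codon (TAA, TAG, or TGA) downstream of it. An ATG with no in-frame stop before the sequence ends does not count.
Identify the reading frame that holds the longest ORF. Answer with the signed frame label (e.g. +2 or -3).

+2

Reverse complement (5'→3'): CTAACTACCCTTGACAGATAATCATAACGATACCAAAATTATTTCATCTAAAGGTCATTTATATCATA
Frame +1: TAT GAT ATA AAT GAC CTT TAG ATG AAA TAA TTT TGG TAT CGT TAT GAT TAT CTG TCA AGG GTA GTT — ATG at 22, stop TAA at 28 → 9 nt.
Frame +2: ATG ATA TAA ATG ACC TTT AGA TGA AAT AAT TTT GGT ATC GTT ATG ATT ATC TGT CAA GGG TAG TTA — ATG at 2, stop TAA at 8 → 9 nt; ATG at 11, stop TGA at 23 → 15 nt; ATG at 44, stop TAG at 62 → 21 nt.
Frame +3: TGA TAT AAA TGA CCT TTA GAT GAA ATA ATT TTG GTA TCG TTA TGA TTA TCT GTC AAG GGT AGT TAG — no ATG→stop ORF.
Frame -1: CTA ACT ACC CTT GAC AGA TAA TCA TAA CGA TAC CAA AAT TAT TTC ATC TAA AGG TCA TTT ATA TCA — no ATG→stop ORF.
Frame -2: TAA CTA CCC TTG ACA GAT AAT CAT AAC GAT ACC AAA ATT ATT TCA TCT AAA GGT CAT TTA TAT CAT — no ATG→stop ORF.
Frame -3: AAC TAC CCT TGA CAG ATA ATC ATA ACG ATA CCA AAA TTA TTT CAT CTA AAG GTC ATT TAT ATC ATA — no ATG→stop ORF.
Longest ORF is 21 nt in frame +2 (positions 44–64).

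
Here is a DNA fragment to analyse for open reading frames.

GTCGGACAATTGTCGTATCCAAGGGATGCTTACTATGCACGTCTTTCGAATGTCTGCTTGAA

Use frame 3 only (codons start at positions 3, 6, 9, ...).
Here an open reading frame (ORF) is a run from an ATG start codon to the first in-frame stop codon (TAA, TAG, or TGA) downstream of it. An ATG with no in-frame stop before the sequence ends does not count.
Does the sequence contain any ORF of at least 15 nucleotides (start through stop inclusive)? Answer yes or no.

no

Frame 3: CGG ACA ATT GTC GTA TCC AAG GGA TGC TTA CTA TGC ACG TCT TTC GAA TGT CTG CTT GAA — no ATG→stop ORF.
Largest ORF found is 0 nucleotides < 15, so no.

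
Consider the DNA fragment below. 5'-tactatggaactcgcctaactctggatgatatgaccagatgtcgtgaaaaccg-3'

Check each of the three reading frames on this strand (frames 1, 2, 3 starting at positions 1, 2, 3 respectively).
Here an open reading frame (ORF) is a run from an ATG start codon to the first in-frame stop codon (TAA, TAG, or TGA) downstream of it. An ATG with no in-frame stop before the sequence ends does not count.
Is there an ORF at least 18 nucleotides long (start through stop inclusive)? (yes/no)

no

Frame 1: TAC TAT GGA ACT CGC CTA ACT CTG GAT GAT ATG ACC AGA TGT CGT GAA AAC — no ATG→stop ORF.
Frame 2: ACT ATG GAA CTC GCC TAA CTC TGG ATG ATA TGA CCA GAT GTC GTG AAA ACC — ATG at 5, stop TAA at 17 → 15 nt; ATG at 26, stop TGA at 32 → 9 nt.
Frame 3: CTA TGG AAC TCG CCT AAC TCT GGA TGA TAT GAC CAG ATG TCG TGA AAA CCG — ATG at 39, stop TGA at 45 → 9 nt.
Largest ORF found is 15 nucleotides < 18, so no.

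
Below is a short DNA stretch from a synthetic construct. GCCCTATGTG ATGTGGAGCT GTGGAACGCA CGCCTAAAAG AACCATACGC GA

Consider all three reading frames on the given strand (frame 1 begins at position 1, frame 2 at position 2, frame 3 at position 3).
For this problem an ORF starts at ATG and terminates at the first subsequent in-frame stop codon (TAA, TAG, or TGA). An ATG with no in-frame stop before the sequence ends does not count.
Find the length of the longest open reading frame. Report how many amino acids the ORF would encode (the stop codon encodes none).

Frame 1: GCC CTA TGT GAT GTG GAG CTG TGG AAC GCA CGC CTA AAA GAA CCA TAC GCG — no ATG→stop ORF.
Frame 2: CCC TAT GTG ATG TGG AGC TGT GGA ACG CAC GCC TAA AAG AAC CAT ACG CGA — ATG at 11, stop TAA at 35 → 27 nt.
Frame 3: CCT ATG TGA TGT GGA GCT GTG GAA CGC ACG CCT AAA AGA ACC ATA CGC — ATG at 6, stop TGA at 9 → 6 nt.
Longest: frame 2, positions 11–37, 27 nt = 9 codons = 8 aa. → 8 amino acids.

8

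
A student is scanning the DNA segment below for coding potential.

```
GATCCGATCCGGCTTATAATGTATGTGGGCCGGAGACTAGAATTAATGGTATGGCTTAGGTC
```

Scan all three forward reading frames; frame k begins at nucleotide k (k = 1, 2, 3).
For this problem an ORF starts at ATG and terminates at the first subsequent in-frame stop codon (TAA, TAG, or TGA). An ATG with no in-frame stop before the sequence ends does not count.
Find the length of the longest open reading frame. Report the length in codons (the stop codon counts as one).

Frame 1: GAT CCG ATC CGG CTT ATA ATG TAT GTG GGC CGG AGA CTA GAA TTA ATG GTA TGG CTT AGG — no ATG→stop ORF.
Frame 2: ATC CGA TCC GGC TTA TAA TGT ATG TGG GCC GGA GAC TAG AAT TAA TGG TAT GGC TTA GGT — ATG at 23, stop TAG at 38 → 18 nt.
Frame 3: TCC GAT CCG GCT TAT AAT GTA TGT GGG CCG GAG ACT AGA ATT AAT GGT ATG GCT TAG GTC — ATG at 51, stop TAG at 57 → 9 nt.
Longest: frame 2, positions 23–40, 18 nt = 6 codons = 5 aa. → 6 codons.

6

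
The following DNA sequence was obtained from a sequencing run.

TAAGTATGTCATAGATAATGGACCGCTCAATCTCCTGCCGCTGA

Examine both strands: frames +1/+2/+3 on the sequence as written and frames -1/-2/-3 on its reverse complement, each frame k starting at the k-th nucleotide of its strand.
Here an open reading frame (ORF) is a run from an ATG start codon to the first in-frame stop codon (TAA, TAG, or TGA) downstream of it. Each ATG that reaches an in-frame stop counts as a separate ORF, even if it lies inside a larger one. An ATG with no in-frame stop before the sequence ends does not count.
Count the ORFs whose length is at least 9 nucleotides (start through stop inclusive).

Reverse complement (5'→3'): TCAGCGGCAGGAGATTGAGCGGTCCATTATCTATGACATACTTA
Frame +1: TAA GTA TGT CAT AGA TAA TGG ACC GCT CAA TCT CCT GCC GCT — no ATG→stop ORF.
Frame +2: AAG TAT GTC ATA GAT AAT GGA CCG CTC AAT CTC CTG CCG CTG — no ATG→stop ORF.
Frame +3: AGT ATG TCA TAG ATA ATG GAC CGC TCA ATC TCC TGC CGC TGA — ATG at 6, stop TAG at 12 → 9 nt; ATG at 18, stop TGA at 42 → 27 nt.
Frame -1: TCA GCG GCA GGA GAT TGA GCG GTC CAT TAT CTA TGA CAT ACT — no ATG→stop ORF.
Frame -2: CAG CGG CAG GAG ATT GAG CGG TCC ATT ATC TAT GAC ATA CTT — no ATG→stop ORF.
Frame -3: AGC GGC AGG AGA TTG AGC GGT CCA TTA TCT ATG ACA TAC TTA — no ATG→stop ORF.
ORFs ≥ 9 nucleotides: frame +3 6–14 (9 nucleotides), frame +3 18–44 (27 nucleotides). Count = 2.

2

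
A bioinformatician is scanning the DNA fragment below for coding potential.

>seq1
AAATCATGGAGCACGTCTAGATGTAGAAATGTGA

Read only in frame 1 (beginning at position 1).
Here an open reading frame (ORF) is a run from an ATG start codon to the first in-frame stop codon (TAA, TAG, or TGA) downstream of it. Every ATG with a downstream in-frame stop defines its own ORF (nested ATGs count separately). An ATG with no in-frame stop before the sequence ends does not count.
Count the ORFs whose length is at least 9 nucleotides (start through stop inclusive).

Frame 1: AAA TCA TGG AGC ACG TCT AGA TGT AGA AAT GTG — no ATG→stop ORF.
No ORF reaches 9 nucleotides. Count = 0.

0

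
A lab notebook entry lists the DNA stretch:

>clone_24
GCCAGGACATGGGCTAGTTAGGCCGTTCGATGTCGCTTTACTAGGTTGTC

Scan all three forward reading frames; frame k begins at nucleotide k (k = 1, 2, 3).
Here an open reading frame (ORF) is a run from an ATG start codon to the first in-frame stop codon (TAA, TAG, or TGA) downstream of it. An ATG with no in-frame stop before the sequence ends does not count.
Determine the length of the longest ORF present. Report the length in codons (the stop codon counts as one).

Frame 1: GCC AGG ACA TGG GCT AGT TAG GCC GTT CGA TGT CGC TTT ACT AGG TTG — no ATG→stop ORF.
Frame 2: CCA GGA CAT GGG CTA GTT AGG CCG TTC GAT GTC GCT TTA CTA GGT TGT — no ATG→stop ORF.
Frame 3: CAG GAC ATG GGC TAG TTA GGC CGT TCG ATG TCG CTT TAC TAG GTT GTC — ATG at 9, stop TAG at 15 → 9 nt; ATG at 30, stop TAG at 42 → 15 nt.
Longest: frame 3, positions 30–44, 15 nt = 5 codons = 4 aa. → 5 codons.

5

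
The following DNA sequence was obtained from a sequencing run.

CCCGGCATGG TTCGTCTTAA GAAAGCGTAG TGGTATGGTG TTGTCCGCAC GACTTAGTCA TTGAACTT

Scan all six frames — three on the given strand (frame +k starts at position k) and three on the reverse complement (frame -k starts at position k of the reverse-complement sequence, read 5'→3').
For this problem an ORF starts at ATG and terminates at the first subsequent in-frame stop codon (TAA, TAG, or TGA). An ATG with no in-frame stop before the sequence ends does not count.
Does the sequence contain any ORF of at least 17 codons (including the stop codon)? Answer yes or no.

Reverse complement (5'→3'): AAGTTCAATGACTAAGTCGTGCGGACAACACCATACCACTACGCTTTCTTAAGACGAACCATGCCGGG
Frame +1: CCC GGC ATG GTT CGT CTT AAG AAA GCG TAG TGG TAT GGT GTT GTC CGC ACG ACT TAG TCA TTG AAC — ATG at 7, stop TAG at 28 → 24 nt.
Frame +2: CCG GCA TGG TTC GTC TTA AGA AAG CGT AGT GGT ATG GTG TTG TCC GCA CGA CTT AGT CAT TGA ACT — ATG at 35, stop TGA at 62 → 30 nt.
Frame +3: CGG CAT GGT TCG TCT TAA GAA AGC GTA GTG GTA TGG TGT TGT CCG CAC GAC TTA GTC ATT GAA CTT — no ATG→stop ORF.
Frame -1: AAG TTC AAT GAC TAA GTC GTG CGG ACA ACA CCA TAC CAC TAC GCT TTC TTA AGA CGA ACC ATG CCG — no ATG→stop ORF.
Frame -2: AGT TCA ATG ACT AAG TCG TGC GGA CAA CAC CAT ACC ACT ACG CTT TCT TAA GAC GAA CCA TGC CGG — ATG at 8, stop TAA at 50 → 45 nt.
Frame -3: GTT CAA TGA CTA AGT CGT GCG GAC AAC ACC ATA CCA CTA CGC TTT CTT AAG ACG AAC CAT GCC GGG — no ATG→stop ORF.
Largest ORF found is 15 codons < 17, so no.

no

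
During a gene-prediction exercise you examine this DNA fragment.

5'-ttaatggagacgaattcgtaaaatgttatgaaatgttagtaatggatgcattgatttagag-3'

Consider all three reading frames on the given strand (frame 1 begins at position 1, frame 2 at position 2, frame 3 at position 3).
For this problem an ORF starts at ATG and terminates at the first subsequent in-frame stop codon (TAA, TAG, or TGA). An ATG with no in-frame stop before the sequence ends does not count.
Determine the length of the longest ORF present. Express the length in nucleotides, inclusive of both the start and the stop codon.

Frame 1: TTA ATG GAG ACG AAT TCG TAA AAT GTT ATG AAA TGT TAG TAA TGG ATG CAT TGA TTT AGA — ATG at 4, stop TAA at 19 → 18 nt; ATG at 28, stop TAG at 37 → 12 nt; ATG at 46, stop TGA at 52 → 9 nt.
Frame 2: TAA TGG AGA CGA ATT CGT AAA ATG TTA TGA AAT GTT AGT AAT GGA TGC ATT GAT TTA GAG — ATG at 23, stop TGA at 29 → 9 nt.
Frame 3: AAT GGA GAC GAA TTC GTA AAA TGT TAT GAA ATG TTA GTA ATG GAT GCA TTG ATT TAG — ATG at 33, stop TAG at 57 → 27 nt; ATG at 42, stop TAG at 57 → 18 nt.
Longest: frame 3, positions 33–59, 27 nt = 9 codons = 8 aa. → 27 nucleotides.

27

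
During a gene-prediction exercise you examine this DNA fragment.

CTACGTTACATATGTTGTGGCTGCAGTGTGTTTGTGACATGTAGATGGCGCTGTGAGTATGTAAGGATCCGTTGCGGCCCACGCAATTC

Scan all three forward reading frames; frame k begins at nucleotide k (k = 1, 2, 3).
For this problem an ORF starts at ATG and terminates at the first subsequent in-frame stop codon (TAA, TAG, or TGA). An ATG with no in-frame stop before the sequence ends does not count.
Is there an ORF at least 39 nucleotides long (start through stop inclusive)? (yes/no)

Frame 1: CTA CGT TAC ATA TGT TGT GGC TGC AGT GTG TTT GTG ACA TGT AGA TGG CGC TGT GAG TAT GTA AGG ATC CGT TGC GGC CCA CGC AAT — no ATG→stop ORF.
Frame 2: TAC GTT ACA TAT GTT GTG GCT GCA GTG TGT TTG TGA CAT GTA GAT GGC GCT GTG AGT ATG TAA GGA TCC GTT GCG GCC CAC GCA ATT — ATG at 59, stop TAA at 62 → 6 nt.
Frame 3: ACG TTA CAT ATG TTG TGG CTG CAG TGT GTT TGT GAC ATG TAG ATG GCG CTG TGA GTA TGT AAG GAT CCG TTG CGG CCC ACG CAA TTC — ATG at 12, stop TAG at 42 → 33 nt; ATG at 39, stop TAG at 42 → 6 nt; ATG at 45, stop TGA at 54 → 12 nt.
Largest ORF found is 33 nucleotides < 39, so no.

no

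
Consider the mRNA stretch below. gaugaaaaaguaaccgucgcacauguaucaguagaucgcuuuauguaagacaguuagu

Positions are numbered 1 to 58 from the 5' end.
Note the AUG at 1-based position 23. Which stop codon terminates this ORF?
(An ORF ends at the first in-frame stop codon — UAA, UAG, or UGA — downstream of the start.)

Codons from position 23: AUG (23–25), UAU (26–28), CAG (29–31), UAG (32–34).
The first in-frame stop codon is UAG.

UAG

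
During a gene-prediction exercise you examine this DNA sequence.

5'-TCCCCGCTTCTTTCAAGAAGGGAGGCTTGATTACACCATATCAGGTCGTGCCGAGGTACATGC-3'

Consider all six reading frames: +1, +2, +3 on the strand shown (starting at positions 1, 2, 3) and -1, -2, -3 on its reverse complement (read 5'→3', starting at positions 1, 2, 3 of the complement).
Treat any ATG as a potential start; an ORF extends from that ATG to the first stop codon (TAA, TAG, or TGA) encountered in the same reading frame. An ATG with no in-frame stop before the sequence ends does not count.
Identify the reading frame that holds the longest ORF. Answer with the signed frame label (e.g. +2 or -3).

Reverse complement (5'→3'): GCATGTACCTCGGCACGACCTGATATGGTGTAATCAAGCCTCCCTTCTTGAAAGAAGCGGGGA
Frame +1: TCC CCG CTT CTT TCA AGA AGG GAG GCT TGA TTA CAC CAT ATC AGG TCG TGC CGA GGT ACA TGC — no ATG→stop ORF.
Frame +2: CCC CGC TTC TTT CAA GAA GGG AGG CTT GAT TAC ACC ATA TCA GGT CGT GCC GAG GTA CAT — no ATG→stop ORF.
Frame +3: CCC GCT TCT TTC AAG AAG GGA GGC TTG ATT ACA CCA TAT CAG GTC GTG CCG AGG TAC ATG — no ATG→stop ORF.
Frame -1: GCA TGT ACC TCG GCA CGA CCT GAT ATG GTG TAA TCA AGC CTC CCT TCT TGA AAG AAG CGG GGA — ATG at 25, stop TAA at 31 → 9 nt.
Frame -2: CAT GTA CCT CGG CAC GAC CTG ATA TGG TGT AAT CAA GCC TCC CTT CTT GAA AGA AGC GGG — no ATG→stop ORF.
Frame -3: ATG TAC CTC GGC ACG ACC TGA TAT GGT GTA ATC AAG CCT CCC TTC TTG AAA GAA GCG GGG — ATG at 3, stop TGA at 21 → 21 nt.
Longest ORF is 21 nt in frame -3 (positions 3–23).

-3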